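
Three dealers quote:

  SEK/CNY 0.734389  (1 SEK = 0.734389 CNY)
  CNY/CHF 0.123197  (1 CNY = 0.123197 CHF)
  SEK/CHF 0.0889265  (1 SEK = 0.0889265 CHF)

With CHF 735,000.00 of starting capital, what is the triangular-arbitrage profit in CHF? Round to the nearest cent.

Profit: CHF 12,794.79

Profitable loop is CHF → SEK → CNY → CHF:
CHF 735,000.00 ÷ 0.0889265 = SEK 8,265,252.76
SEK 8,265,252.76 × 0.734389 = CNY 6,069,910.71
CNY 6,069,910.71 × 0.123197 = CHF 747,794.79
Profit = CHF 747,794.79 − CHF 735,000.00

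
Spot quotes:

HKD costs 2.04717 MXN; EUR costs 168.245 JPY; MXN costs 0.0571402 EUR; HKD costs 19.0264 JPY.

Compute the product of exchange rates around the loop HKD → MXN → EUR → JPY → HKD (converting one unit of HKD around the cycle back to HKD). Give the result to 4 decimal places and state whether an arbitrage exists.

Around HKD → MXN → EUR → JPY → HKD: 1 × 2.04717 × 0.0571402 × 168.245 ÷ 19.0264 = 1.034383
Product > 1; profitable direction is HKD → MXN → EUR → JPY → HKD.

1.0344 (arbitrage exists)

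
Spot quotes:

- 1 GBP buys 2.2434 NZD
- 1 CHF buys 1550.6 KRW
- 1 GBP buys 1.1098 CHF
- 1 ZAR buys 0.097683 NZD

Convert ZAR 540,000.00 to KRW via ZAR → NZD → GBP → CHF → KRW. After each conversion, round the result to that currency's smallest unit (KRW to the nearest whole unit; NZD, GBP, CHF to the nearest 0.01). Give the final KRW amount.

KRW 40,462,302

ZAR 540,000.00 × 0.097683 = NZD 52,748.82
NZD 52,748.82 ÷ 2.2434 = GBP 23,512.89
GBP 23,512.89 × 1.1098 = CHF 26,094.61
CHF 26,094.61 × 1550.6 = KRW 40,462,302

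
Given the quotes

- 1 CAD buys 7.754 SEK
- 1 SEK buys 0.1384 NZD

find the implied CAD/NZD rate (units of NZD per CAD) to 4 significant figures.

1 CAD × 7.754 = 7.754 SEK
7.754 SEK × 0.1384 = 1.07315 NZD

CAD/NZD = 1.073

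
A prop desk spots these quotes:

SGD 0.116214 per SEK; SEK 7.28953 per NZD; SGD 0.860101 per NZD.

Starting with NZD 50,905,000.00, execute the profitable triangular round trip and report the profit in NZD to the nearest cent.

Profit: NZD 778,500.10

Profitable loop is NZD → SGD → SEK → NZD:
NZD 50,905,000.00 × 0.860101 = SGD 43,783,441.41
SGD 43,783,441.41 ÷ 0.116214 = SEK 376,748,424.50
SEK 376,748,424.50 ÷ 7.28953 = NZD 51,683,500.10
Profit = NZD 51,683,500.10 − NZD 50,905,000.00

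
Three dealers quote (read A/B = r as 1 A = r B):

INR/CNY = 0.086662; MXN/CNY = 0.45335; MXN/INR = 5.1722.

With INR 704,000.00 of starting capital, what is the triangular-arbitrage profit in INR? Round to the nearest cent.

Profit: INR 8,036.51

Profitable loop is INR → MXN → CNY → INR:
INR 704,000.00 ÷ 5.1722 = MXN 136,112.29
MXN 136,112.29 × 0.45335 = CNY 61,706.51
CNY 61,706.51 ÷ 0.086662 = INR 712,036.51
Profit = INR 712,036.51 − INR 704,000.00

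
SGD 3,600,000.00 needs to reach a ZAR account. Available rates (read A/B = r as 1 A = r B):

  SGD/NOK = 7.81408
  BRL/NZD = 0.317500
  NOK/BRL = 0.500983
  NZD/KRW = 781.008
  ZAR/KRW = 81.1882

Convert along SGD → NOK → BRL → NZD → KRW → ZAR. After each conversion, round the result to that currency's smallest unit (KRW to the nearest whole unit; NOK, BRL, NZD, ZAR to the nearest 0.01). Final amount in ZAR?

SGD 3,600,000.00 × 7.81408 = NOK 28,130,688.00
NOK 28,130,688.00 × 0.500983 = BRL 14,092,996.47
BRL 14,092,996.47 × 0.317500 = NZD 4,474,526.38
NZD 4,474,526.38 × 781.008 = KRW 3,494,640,899
KRW 3,494,640,899 ÷ 81.1882 = ZAR 43,043,704.61

ZAR 43,043,704.61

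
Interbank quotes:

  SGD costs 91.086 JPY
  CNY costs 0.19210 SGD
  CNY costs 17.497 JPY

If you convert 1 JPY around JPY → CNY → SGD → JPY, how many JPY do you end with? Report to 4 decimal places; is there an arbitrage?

1.0000 (no arbitrage)

Around JPY → CNY → SGD → JPY: 1 ÷ 17.497 × 0.19210 × 91.086 = 1.000035
Product ≈ 1 (deviation 0.004%, within rounding noise).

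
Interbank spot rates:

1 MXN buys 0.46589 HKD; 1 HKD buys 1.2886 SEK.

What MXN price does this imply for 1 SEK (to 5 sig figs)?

1 SEK ÷ 1.2886 = 0.776036 HKD
0.776036 HKD ÷ 0.46589 = 1.66571 MXN

SEK/MXN = 1.6657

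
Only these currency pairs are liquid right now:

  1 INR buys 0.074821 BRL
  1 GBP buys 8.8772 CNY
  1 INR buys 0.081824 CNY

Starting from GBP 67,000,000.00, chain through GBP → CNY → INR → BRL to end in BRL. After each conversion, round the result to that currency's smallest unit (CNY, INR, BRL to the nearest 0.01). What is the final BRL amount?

BRL 543,868,128.43

GBP 67,000,000.00 × 8.8772 = CNY 594,772,400.00
CNY 594,772,400.00 ÷ 0.081824 = INR 7,268,923,543.21
INR 7,268,923,543.21 × 0.074821 = BRL 543,868,128.43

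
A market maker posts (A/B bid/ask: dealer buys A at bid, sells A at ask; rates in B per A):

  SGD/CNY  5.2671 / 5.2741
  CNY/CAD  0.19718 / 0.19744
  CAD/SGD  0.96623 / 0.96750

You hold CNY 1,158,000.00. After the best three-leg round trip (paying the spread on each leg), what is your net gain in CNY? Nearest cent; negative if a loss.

Net profit: CNY 4,046.49

Best loop CNY → CAD → SGD → CNY:
CNY 1,158,000.00 × 0.19718 (sell CNY at bid) = CAD 228,334.44
CAD 228,334.44 × 0.96623 (sell CAD at bid) = SGD 220,623.59
SGD 220,623.59 × 5.2671 (sell SGD at bid) = CNY 1,162,046.49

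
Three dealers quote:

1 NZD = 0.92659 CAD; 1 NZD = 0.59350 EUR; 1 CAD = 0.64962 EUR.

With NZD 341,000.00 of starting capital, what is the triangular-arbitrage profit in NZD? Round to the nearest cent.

Profitable loop is NZD → CAD → EUR → NZD:
NZD 341,000.00 × 0.92659 = CAD 315,967.19
CAD 315,967.19 × 0.64962 = EUR 205,258.61
EUR 205,258.61 ÷ 0.59350 = NZD 345,844.32
Profit = NZD 345,844.32 − NZD 341,000.00

Profit: NZD 4,844.32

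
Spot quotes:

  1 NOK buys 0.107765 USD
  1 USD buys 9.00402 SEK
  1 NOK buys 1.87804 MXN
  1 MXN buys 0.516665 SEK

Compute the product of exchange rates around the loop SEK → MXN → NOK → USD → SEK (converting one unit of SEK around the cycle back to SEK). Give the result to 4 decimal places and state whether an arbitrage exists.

1.0000 (no arbitrage)

Around SEK → MXN → NOK → USD → SEK: 1 ÷ 0.516665 ÷ 1.87804 × 0.107765 × 9.00402 = 1.000001
Product ≈ 1 (deviation 0.000%, within rounding noise).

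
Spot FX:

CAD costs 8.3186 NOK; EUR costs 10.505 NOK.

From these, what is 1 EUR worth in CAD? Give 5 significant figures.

EUR/CAD = 1.2628

1 EUR × 10.505 = 10.505 NOK
10.505 NOK ÷ 8.3186 = 1.26283 CAD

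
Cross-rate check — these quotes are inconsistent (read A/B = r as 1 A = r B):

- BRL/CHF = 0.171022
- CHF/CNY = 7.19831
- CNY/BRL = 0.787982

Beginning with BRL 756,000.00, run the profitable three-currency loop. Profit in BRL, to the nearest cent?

Profit: BRL 23,332.83

Profitable loop is BRL → CNY → CHF → BRL:
BRL 756,000.00 ÷ 0.787982 = CNY 959,412.78
CNY 959,412.78 ÷ 7.19831 = CHF 133,283.06
CHF 133,283.06 ÷ 0.171022 = BRL 779,332.83
Profit = BRL 779,332.83 − BRL 756,000.00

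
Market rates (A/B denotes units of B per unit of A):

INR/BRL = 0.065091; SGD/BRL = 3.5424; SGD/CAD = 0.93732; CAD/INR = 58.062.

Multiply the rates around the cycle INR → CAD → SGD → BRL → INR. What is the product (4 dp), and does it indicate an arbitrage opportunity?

1.0000 (no arbitrage)

Around INR → CAD → SGD → BRL → INR: 1 ÷ 58.062 ÷ 0.93732 × 3.5424 ÷ 0.065091 = 0.999993
Product ≈ 1 (deviation 0.001%, within rounding noise).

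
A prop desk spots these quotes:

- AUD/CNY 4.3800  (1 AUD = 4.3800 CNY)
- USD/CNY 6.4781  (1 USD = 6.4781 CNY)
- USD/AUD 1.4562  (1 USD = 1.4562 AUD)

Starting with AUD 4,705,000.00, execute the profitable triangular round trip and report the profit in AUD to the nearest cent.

Profitable loop is AUD → USD → CNY → AUD:
AUD 4,705,000.00 ÷ 1.4562 = USD 3,231,012.22
USD 3,231,012.22 × 6.4781 = CNY 20,930,820.29
CNY 20,930,820.29 ÷ 4.3800 = AUD 4,778,726.09
Profit = AUD 4,778,726.09 − AUD 4,705,000.00

Profit: AUD 73,726.09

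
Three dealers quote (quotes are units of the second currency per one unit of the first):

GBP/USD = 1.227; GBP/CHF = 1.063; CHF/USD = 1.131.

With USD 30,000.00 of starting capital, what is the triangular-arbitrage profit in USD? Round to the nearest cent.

Profit: USD 617.52

Profitable loop is USD → CHF → GBP → USD:
USD 30,000.00 ÷ 1.131 = CHF 26,525.20
CHF 26,525.20 ÷ 1.063 = GBP 24,953.15
GBP 24,953.15 × 1.227 = USD 30,617.52
Profit = USD 30,617.52 − USD 30,000.00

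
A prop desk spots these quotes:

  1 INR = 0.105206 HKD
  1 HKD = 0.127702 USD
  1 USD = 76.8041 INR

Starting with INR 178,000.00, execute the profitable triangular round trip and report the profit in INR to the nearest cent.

Profitable loop is INR → HKD → USD → INR:
INR 178,000.00 × 0.105206 = HKD 18,726.67
HKD 18,726.67 × 0.127702 = USD 2,391.43
USD 2,391.43 × 76.8041 = INR 183,671.86
Profit = INR 183,671.86 − INR 178,000.00

Profit: INR 5,671.86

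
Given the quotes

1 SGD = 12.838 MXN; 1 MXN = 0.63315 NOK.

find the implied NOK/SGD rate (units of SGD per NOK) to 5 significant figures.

NOK/SGD = 0.12303

1 NOK ÷ 0.63315 = 1.5794 MXN
1.5794 MXN ÷ 12.838 = 0.123026 SGD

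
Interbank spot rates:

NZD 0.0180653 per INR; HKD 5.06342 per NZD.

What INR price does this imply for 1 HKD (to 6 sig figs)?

HKD/INR = 10.9323

1 HKD ÷ 5.06342 = 0.197495 NZD
0.197495 NZD ÷ 0.0180653 = 10.9323 INR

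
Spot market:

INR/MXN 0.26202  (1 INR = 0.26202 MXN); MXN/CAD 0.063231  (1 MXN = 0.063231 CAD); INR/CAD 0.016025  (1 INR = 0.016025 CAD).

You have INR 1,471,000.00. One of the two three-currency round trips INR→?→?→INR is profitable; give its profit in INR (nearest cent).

Profitable loop is INR → MXN → CAD → INR:
INR 1,471,000.00 × 0.26202 = MXN 385,431.42
MXN 385,431.42 × 0.063231 = CAD 24,371.21
CAD 24,371.21 ÷ 0.016025 = INR 1,520,824.59
Profit = INR 1,520,824.59 − INR 1,471,000.00

Profit: INR 49,824.59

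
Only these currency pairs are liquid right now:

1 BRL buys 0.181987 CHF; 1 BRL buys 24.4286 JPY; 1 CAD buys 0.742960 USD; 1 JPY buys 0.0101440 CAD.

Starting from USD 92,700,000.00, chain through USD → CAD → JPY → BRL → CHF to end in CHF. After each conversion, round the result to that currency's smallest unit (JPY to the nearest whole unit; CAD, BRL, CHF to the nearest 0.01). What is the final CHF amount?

CHF 91,631,933.08

USD 92,700,000.00 ÷ 0.742960 = CAD 124,771,185.53
CAD 124,771,185.53 ÷ 0.0101440 = JPY 12,299,998,574
JPY 12,299,998,574 ÷ 24.4286 = BRL 503,508,124.66
BRL 503,508,124.66 × 0.181987 = CHF 91,631,933.08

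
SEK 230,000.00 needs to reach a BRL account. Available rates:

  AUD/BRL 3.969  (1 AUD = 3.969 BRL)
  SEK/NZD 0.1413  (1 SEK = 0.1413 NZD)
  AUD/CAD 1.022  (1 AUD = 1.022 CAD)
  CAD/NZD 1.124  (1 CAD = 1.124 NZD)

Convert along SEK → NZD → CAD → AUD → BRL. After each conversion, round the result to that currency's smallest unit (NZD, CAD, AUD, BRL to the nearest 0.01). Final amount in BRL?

SEK 230,000.00 × 0.1413 = NZD 32,499.00
NZD 32,499.00 ÷ 1.124 = CAD 28,913.70
CAD 28,913.70 ÷ 1.022 = AUD 28,291.29
AUD 28,291.29 × 3.969 = BRL 112,288.13

BRL 112,288.13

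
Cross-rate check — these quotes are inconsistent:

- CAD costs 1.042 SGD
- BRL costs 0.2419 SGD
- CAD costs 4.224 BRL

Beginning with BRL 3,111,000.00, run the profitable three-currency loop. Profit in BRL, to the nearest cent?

Profitable loop is BRL → CAD → SGD → BRL:
BRL 3,111,000.00 ÷ 4.224 = CAD 736,505.68
CAD 736,505.68 × 1.042 = SGD 767,438.92
SGD 767,438.92 ÷ 0.2419 = BRL 3,172,546.18
Profit = BRL 3,172,546.18 − BRL 3,111,000.00

Profit: BRL 61,546.18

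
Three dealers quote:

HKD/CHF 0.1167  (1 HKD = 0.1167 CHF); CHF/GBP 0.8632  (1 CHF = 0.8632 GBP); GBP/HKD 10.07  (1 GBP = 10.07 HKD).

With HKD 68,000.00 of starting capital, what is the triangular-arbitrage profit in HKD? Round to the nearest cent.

Profitable loop is HKD → CHF → GBP → HKD:
HKD 68,000.00 × 0.1167 = CHF 7,935.60
CHF 7,935.60 × 0.8632 = GBP 6,850.01
GBP 6,850.01 × 10.07 = HKD 68,979.60
Profit = HKD 68,979.60 − HKD 68,000.00

Profit: HKD 979.60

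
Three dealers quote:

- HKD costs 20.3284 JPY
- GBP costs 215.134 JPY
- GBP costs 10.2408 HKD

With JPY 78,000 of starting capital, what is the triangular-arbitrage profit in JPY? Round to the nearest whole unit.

Profitable loop is JPY → HKD → GBP → JPY:
JPY 78,000 ÷ 20.3284 = HKD 3,837.00
HKD 3,837.00 ÷ 10.2408 = GBP 374.68
GBP 374.68 × 215.134 = JPY 80,606
Profit = JPY 80,606 − JPY 78,000

Profit: JPY 2,606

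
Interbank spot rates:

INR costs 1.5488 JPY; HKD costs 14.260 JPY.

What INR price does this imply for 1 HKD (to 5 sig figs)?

1 HKD × 14.260 = 14.26 JPY
14.26 JPY ÷ 1.5488 = 9.20713 INR

HKD/INR = 9.2071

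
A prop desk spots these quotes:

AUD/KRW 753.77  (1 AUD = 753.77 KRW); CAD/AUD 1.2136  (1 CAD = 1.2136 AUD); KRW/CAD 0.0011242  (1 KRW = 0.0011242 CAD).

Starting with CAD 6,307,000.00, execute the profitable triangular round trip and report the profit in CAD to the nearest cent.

Profit: CAD 179,058.01

Profitable loop is CAD → AUD → KRW → CAD:
CAD 6,307,000.00 × 1.2136 = AUD 7,654,175.20
AUD 7,654,175.20 × 753.77 = KRW 5,769,487,641
KRW 5,769,487,641 × 0.0011242 = CAD 6,486,058.01
Profit = CAD 6,486,058.01 − CAD 6,307,000.00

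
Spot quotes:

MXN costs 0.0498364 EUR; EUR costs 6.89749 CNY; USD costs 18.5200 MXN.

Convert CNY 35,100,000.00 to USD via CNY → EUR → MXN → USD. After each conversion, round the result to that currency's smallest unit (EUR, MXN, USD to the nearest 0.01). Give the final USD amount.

CNY 35,100,000.00 ÷ 6.89749 = EUR 5,088,807.67
EUR 5,088,807.67 ÷ 0.0498364 = MXN 102,110,258.16
MXN 102,110,258.16 ÷ 18.5200 = USD 5,513,512.86

USD 5,513,512.86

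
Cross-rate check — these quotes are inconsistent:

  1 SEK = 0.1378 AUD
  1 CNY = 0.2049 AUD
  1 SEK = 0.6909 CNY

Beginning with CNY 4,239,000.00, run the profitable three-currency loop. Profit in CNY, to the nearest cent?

Profitable loop is CNY → AUD → SEK → CNY:
CNY 4,239,000.00 × 0.2049 = AUD 868,571.10
AUD 868,571.10 ÷ 0.1378 = SEK 6,303,128.45
SEK 6,303,128.45 × 0.6909 = CNY 4,354,831.44
Profit = CNY 4,354,831.44 − CNY 4,239,000.00

Profit: CNY 115,831.44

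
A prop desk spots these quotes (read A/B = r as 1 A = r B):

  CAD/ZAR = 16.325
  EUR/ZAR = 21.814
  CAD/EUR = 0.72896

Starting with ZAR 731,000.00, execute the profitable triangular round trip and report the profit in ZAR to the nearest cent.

Profitable loop is ZAR → EUR → CAD → ZAR:
ZAR 731,000.00 ÷ 21.814 = EUR 33,510.59
EUR 33,510.59 ÷ 0.72896 = CAD 45,970.41
CAD 45,970.41 × 16.325 = ZAR 750,466.93
Profit = ZAR 750,466.93 − ZAR 731,000.00

Profit: ZAR 19,466.93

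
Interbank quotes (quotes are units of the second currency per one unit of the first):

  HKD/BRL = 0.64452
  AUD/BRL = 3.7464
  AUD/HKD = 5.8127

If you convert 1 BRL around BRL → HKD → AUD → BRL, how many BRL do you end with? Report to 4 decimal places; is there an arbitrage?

Around BRL → HKD → AUD → BRL: 1 ÷ 0.64452 ÷ 5.8127 × 3.7464 = 1.000000
Product ≈ 1 (deviation 0.000%, within rounding noise).

1.0000 (no arbitrage)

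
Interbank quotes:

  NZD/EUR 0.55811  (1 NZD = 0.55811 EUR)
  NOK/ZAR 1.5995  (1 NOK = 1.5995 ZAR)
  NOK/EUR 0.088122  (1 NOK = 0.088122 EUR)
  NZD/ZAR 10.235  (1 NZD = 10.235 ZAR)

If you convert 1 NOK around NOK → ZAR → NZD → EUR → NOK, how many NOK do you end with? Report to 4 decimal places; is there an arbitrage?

Around NOK → ZAR → NZD → EUR → NOK: 1 × 1.5995 ÷ 10.235 × 0.55811 ÷ 0.088122 = 0.989764
Product < 1; profitable direction is NOK → EUR → NZD → ZAR → NOK.

0.9898 (arbitrage exists)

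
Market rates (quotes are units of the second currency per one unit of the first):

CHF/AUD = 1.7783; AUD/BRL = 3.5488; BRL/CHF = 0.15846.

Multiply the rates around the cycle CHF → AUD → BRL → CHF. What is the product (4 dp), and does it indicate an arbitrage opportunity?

1.0000 (no arbitrage)

Around CHF → AUD → BRL → CHF: 1 × 1.7783 × 3.5488 × 0.15846 = 1.000014
Product ≈ 1 (deviation 0.001%, within rounding noise).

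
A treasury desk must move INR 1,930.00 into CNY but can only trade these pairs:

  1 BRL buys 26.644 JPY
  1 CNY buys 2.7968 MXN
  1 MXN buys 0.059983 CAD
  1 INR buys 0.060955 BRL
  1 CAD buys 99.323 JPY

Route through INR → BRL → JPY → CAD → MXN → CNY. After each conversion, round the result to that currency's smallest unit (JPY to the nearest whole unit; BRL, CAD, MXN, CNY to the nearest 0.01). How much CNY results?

INR 1,930.00 × 0.060955 = BRL 117.64
BRL 117.64 × 26.644 = JPY 3,134
JPY 3,134 ÷ 99.323 = CAD 31.55
CAD 31.55 ÷ 0.059983 = MXN 525.98
MXN 525.98 ÷ 2.7968 = CNY 188.06

CNY 188.06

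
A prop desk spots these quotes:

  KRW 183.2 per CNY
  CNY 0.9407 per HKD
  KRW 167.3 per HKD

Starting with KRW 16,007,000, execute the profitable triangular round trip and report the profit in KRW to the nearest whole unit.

Profit: KRW 481,859

Profitable loop is KRW → HKD → CNY → KRW:
KRW 16,007,000 ÷ 167.3 = HKD 95,678.42
HKD 95,678.42 × 0.9407 = CNY 90,004.69
CNY 90,004.69 × 183.2 = KRW 16,488,859
Profit = KRW 16,488,859 − KRW 16,007,000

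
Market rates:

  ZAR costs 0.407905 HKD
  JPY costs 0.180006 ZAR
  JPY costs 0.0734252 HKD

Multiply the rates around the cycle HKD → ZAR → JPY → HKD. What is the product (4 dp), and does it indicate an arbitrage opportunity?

1.0000 (no arbitrage)

Around HKD → ZAR → JPY → HKD: 1 ÷ 0.407905 ÷ 0.180006 × 0.0734252 = 0.999998
Product ≈ 1 (deviation 0.000%, within rounding noise).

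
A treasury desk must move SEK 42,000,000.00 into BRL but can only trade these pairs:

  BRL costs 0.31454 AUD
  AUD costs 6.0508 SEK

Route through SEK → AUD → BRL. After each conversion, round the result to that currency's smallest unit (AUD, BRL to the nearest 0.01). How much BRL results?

SEK 42,000,000.00 ÷ 6.0508 = AUD 6,941,230.91
AUD 6,941,230.91 ÷ 0.31454 = BRL 22,067,879.79

BRL 22,067,879.79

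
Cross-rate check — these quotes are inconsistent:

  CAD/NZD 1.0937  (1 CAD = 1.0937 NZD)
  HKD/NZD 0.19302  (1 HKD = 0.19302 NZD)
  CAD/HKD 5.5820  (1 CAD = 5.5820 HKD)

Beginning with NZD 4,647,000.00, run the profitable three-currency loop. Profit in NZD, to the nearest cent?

Profitable loop is NZD → HKD → CAD → NZD:
NZD 4,647,000.00 ÷ 0.19302 = HKD 24,075,225.37
HKD 24,075,225.37 ÷ 5.5820 = CAD 4,313,010.64
CAD 4,313,010.64 × 1.0937 = NZD 4,717,139.73
Profit = NZD 4,717,139.73 − NZD 4,647,000.00

Profit: NZD 70,139.73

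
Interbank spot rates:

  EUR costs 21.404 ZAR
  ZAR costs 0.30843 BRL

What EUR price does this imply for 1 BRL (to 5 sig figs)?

BRL/EUR = 0.15148

1 BRL ÷ 0.30843 = 3.24223 ZAR
3.24223 ZAR ÷ 21.404 = 0.151478 EUR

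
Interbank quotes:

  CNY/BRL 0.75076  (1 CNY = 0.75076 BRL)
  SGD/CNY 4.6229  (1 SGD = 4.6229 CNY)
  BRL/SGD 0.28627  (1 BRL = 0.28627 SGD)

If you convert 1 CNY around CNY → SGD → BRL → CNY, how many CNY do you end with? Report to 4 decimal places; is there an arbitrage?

Around CNY → SGD → BRL → CNY: 1 ÷ 4.6229 ÷ 0.28627 ÷ 0.75076 = 1.006488
Product > 1; profitable direction is CNY → SGD → BRL → CNY.

1.0065 (arbitrage exists)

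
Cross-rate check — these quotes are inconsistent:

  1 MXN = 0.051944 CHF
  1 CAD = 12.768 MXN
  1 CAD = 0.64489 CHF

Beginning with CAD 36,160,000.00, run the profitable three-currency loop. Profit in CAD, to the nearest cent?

Profit: CAD 1,027,847.65

Profitable loop is CAD → MXN → CHF → CAD:
CAD 36,160,000.00 × 12.768 = MXN 461,690,880.00
MXN 461,690,880.00 × 0.051944 = CHF 23,982,071.07
CHF 23,982,071.07 ÷ 0.64489 = CAD 37,187,847.65
Profit = CAD 37,187,847.65 − CAD 36,160,000.00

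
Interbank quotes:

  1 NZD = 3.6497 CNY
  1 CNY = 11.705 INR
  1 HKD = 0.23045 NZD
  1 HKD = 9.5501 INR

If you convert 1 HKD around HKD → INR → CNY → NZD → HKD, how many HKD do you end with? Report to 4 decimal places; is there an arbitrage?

Around HKD → INR → CNY → NZD → HKD: 1 × 9.5501 ÷ 11.705 ÷ 3.6497 ÷ 0.23045 = 0.970069
Product < 1; profitable direction is HKD → NZD → CNY → INR → HKD.

0.9701 (arbitrage exists)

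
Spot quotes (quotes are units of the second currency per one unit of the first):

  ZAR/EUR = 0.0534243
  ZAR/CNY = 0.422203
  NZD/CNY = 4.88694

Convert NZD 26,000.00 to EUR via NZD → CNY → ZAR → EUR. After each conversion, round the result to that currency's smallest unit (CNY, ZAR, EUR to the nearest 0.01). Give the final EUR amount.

EUR 16,077.85

NZD 26,000.00 × 4.88694 = CNY 127,060.44
CNY 127,060.44 ÷ 0.422203 = ZAR 300,946.32
ZAR 300,946.32 × 0.0534243 = EUR 16,077.85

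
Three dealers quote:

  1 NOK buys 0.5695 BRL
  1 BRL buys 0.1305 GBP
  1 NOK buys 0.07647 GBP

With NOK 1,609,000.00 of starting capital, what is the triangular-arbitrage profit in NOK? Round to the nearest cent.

Profit: NOK 46,552.26

Profitable loop is NOK → GBP → BRL → NOK:
NOK 1,609,000.00 × 0.07647 = GBP 123,040.23
GBP 123,040.23 ÷ 0.1305 = BRL 942,837.01
BRL 942,837.01 ÷ 0.5695 = NOK 1,655,552.26
Profit = NOK 1,655,552.26 − NOK 1,609,000.00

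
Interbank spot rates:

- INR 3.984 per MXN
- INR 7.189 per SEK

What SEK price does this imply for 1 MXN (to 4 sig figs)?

1 MXN × 3.984 = 3.984 INR
3.984 INR ÷ 7.189 = 0.55418 SEK

MXN/SEK = 0.5542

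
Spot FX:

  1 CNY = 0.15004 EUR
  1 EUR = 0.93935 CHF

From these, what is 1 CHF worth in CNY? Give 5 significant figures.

1 CHF ÷ 0.93935 = 1.06457 EUR
1.06457 EUR ÷ 0.15004 = 7.09521 CNY

CHF/CNY = 7.0952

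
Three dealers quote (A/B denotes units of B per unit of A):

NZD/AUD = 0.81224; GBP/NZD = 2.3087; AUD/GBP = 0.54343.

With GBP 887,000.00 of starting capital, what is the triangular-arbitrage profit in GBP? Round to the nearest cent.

Profit: GBP 16,897.33

Profitable loop is GBP → NZD → AUD → GBP:
GBP 887,000.00 × 2.3087 = NZD 2,047,816.90
NZD 2,047,816.90 × 0.81224 = AUD 1,663,318.80
AUD 1,663,318.80 × 0.54343 = GBP 903,897.33
Profit = GBP 903,897.33 − GBP 887,000.00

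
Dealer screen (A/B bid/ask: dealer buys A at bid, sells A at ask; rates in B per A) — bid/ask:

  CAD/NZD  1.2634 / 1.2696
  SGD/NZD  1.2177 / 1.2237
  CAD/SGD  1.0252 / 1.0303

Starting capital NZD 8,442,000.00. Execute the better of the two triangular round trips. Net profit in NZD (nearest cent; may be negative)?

Best loop NZD → SGD → CAD → NZD:
NZD 8,442,000.00 ÷ 1.2237 (buy SGD at ask) = SGD 6,898,749.69
SGD 6,898,749.69 ÷ 1.0303 (buy CAD at ask) = CAD 6,695,864.98
CAD 6,695,864.98 × 1.2634 (sell CAD at bid) = NZD 8,459,555.82

Net profit: NZD 17,555.82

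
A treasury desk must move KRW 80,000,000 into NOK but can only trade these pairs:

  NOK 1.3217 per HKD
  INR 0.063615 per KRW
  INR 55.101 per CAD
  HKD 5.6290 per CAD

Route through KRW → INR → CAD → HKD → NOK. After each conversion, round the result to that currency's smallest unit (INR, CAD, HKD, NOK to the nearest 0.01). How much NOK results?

NOK 687,154.16

KRW 80,000,000 × 0.063615 = INR 5,089,200.00
INR 5,089,200.00 ÷ 55.101 = CAD 92,361.30
CAD 92,361.30 × 5.6290 = HKD 519,901.76
HKD 519,901.76 × 1.3217 = NOK 687,154.16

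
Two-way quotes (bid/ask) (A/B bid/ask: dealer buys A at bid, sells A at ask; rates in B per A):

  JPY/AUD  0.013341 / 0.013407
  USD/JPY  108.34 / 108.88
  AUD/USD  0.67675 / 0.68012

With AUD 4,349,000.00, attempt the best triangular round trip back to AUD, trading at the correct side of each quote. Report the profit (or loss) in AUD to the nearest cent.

Best loop AUD → JPY → USD → AUD:
AUD 4,349,000.00 ÷ 0.013407 (buy JPY at ask) = JPY 324,382,785
JPY 324,382,785 ÷ 108.88 (buy USD at ask) = USD 2,979,268.78
USD 2,979,268.78 ÷ 0.68012 (buy AUD at ask) = AUD 4,380,504.59

Net profit: AUD 31,504.59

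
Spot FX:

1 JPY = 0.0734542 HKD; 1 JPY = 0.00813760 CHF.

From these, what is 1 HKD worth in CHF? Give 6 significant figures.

HKD/CHF = 0.110785

1 HKD ÷ 0.0734542 = 13.6139 JPY
13.6139 JPY × 0.00813760 = 0.110785 CHF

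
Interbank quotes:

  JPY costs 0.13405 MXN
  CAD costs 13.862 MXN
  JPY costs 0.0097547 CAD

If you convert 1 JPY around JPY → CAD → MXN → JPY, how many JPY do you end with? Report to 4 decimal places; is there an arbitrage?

Around JPY → CAD → MXN → JPY: 1 × 0.0097547 × 13.862 ÷ 0.13405 = 1.008725
Product > 1; profitable direction is JPY → CAD → MXN → JPY.

1.0087 (arbitrage exists)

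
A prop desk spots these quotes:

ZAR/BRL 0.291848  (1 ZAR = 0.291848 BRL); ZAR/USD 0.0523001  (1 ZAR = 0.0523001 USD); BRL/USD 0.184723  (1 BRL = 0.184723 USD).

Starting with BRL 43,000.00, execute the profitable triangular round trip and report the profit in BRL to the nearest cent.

Profit: BRL 1,324.48

Profitable loop is BRL → USD → ZAR → BRL:
BRL 43,000.00 × 0.184723 = USD 7,943.09
USD 7,943.09 ÷ 0.0523001 = ZAR 151,875.22
ZAR 151,875.22 × 0.291848 = BRL 44,324.48
Profit = BRL 44,324.48 − BRL 43,000.00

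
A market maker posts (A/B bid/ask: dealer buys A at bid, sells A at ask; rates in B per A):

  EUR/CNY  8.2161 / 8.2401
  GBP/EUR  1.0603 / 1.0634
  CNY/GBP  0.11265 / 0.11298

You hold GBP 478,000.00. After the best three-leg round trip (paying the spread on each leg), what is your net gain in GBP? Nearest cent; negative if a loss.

Best loop GBP → CNY → EUR → GBP:
GBP 478,000.00 ÷ 0.11298 (buy CNY at ask) = CNY 4,230,837.32
CNY 4,230,837.32 ÷ 8.2401 (buy EUR at ask) = EUR 513,444.90
EUR 513,444.90 ÷ 1.0634 (buy GBP at ask) = GBP 482,833.27

Net profit: GBP 4,833.27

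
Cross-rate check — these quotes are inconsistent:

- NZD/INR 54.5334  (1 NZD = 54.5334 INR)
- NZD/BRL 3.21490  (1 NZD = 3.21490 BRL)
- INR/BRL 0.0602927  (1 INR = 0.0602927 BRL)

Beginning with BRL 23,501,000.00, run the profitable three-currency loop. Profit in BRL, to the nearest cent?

Profit: BRL 534,113.76

Profitable loop is BRL → NZD → INR → BRL:
BRL 23,501,000.00 ÷ 3.21490 = NZD 7,310,025.20
NZD 7,310,025.20 × 54.5334 = INR 398,640,527.98
INR 398,640,527.98 × 0.0602927 = BRL 24,035,113.76
Profit = BRL 24,035,113.76 − BRL 23,501,000.00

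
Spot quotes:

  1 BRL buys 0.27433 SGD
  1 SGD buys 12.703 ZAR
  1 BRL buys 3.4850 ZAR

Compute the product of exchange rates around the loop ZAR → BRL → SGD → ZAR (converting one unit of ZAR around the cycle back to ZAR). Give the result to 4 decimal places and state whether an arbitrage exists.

Around ZAR → BRL → SGD → ZAR: 1 ÷ 3.4850 × 0.27433 × 12.703 = 0.999947
Product ≈ 1 (deviation 0.005%, within rounding noise).

0.9999 (no arbitrage)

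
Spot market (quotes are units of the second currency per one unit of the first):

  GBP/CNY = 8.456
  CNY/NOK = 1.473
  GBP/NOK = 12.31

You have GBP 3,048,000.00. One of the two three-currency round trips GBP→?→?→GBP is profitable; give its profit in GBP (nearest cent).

Profit: GBP 36,072.87

Profitable loop is GBP → CNY → NOK → GBP:
GBP 3,048,000.00 × 8.456 = CNY 25,773,888.00
CNY 25,773,888.00 × 1.473 = NOK 37,964,937.02
NOK 37,964,937.02 ÷ 12.31 = GBP 3,084,072.87
Profit = GBP 3,084,072.87 − GBP 3,048,000.00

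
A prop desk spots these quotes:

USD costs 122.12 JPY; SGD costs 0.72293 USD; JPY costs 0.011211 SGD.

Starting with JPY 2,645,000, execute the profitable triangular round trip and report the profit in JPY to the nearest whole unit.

Profitable loop is JPY → USD → SGD → JPY:
JPY 2,645,000 ÷ 122.12 = USD 21,659.02
USD 21,659.02 ÷ 0.72293 = SGD 29,960.06
SGD 29,960.06 ÷ 0.011211 = JPY 2,672,380
Profit = JPY 2,672,380 − JPY 2,645,000

Profit: JPY 27,380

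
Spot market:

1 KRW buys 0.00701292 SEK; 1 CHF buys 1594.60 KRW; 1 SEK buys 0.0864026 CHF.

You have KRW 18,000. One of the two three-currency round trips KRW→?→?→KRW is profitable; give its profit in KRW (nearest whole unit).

Profit: KRW 629

Profitable loop is KRW → CHF → SEK → KRW:
KRW 18,000 ÷ 1594.60 = CHF 11.29
CHF 11.29 ÷ 0.0864026 = SEK 130.65
SEK 130.65 ÷ 0.00701292 = KRW 18,629
Profit = KRW 18,629 − KRW 18,000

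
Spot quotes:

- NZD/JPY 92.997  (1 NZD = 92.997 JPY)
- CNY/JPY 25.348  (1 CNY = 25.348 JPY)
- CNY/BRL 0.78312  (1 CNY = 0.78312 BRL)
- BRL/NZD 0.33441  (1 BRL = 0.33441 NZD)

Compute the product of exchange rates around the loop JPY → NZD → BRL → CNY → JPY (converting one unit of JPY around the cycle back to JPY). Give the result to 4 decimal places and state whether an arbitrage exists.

Around JPY → NZD → BRL → CNY → JPY: 1 ÷ 92.997 ÷ 0.33441 ÷ 0.78312 × 25.348 = 1.040800
Product > 1; profitable direction is JPY → NZD → BRL → CNY → JPY.

1.0408 (arbitrage exists)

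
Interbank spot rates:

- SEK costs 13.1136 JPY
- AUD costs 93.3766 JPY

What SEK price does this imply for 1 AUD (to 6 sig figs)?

1 AUD × 93.3766 = 93.3766 JPY
93.3766 JPY ÷ 13.1136 = 7.12059 SEK

AUD/SEK = 7.12059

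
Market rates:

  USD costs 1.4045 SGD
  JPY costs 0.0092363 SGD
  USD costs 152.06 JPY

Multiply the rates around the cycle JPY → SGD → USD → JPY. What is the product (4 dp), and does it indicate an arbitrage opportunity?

Around JPY → SGD → USD → JPY: 1 × 0.0092363 ÷ 1.4045 × 152.06 = 0.999980
Product ≈ 1 (deviation 0.002%, within rounding noise).

1.0000 (no arbitrage)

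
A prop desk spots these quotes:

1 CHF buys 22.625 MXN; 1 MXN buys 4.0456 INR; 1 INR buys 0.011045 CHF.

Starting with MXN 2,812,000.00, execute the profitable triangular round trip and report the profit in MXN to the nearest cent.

Profit: MXN 30,840.97

Profitable loop is MXN → INR → CHF → MXN:
MXN 2,812,000.00 × 4.0456 = INR 11,376,227.20
INR 11,376,227.20 × 0.011045 = CHF 125,650.43
CHF 125,650.43 × 22.625 = MXN 2,842,840.97
Profit = MXN 2,842,840.97 − MXN 2,812,000.00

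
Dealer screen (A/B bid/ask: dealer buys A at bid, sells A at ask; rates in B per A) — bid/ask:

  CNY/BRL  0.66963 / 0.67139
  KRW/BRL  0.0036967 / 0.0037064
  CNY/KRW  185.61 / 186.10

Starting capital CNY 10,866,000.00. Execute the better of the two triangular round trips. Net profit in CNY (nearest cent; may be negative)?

Best loop CNY → KRW → BRL → CNY:
CNY 10,866,000.00 × 185.61 (sell CNY at bid) = KRW 2,016,838,260
KRW 2,016,838,260 × 0.0036967 (sell KRW at bid) = BRL 7,455,646.00
BRL 7,455,646.00 ÷ 0.67139 (buy CNY at ask) = CNY 11,104,791.55

Net profit: CNY 238,791.55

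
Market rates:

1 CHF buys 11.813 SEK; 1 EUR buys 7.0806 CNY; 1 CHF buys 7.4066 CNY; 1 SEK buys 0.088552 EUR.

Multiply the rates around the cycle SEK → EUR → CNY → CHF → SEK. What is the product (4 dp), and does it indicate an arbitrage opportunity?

Around SEK → EUR → CNY → CHF → SEK: 1 × 0.088552 × 7.0806 ÷ 7.4066 × 11.813 = 1.000022
Product ≈ 1 (deviation 0.002%, within rounding noise).

1.0000 (no arbitrage)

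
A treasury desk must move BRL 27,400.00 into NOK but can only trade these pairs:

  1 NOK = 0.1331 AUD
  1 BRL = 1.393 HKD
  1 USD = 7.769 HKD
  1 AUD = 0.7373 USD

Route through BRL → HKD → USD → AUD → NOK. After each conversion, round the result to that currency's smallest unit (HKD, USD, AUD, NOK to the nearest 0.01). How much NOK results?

BRL 27,400.00 × 1.393 = HKD 38,168.20
HKD 38,168.20 ÷ 7.769 = USD 4,912.88
USD 4,912.88 ÷ 0.7373 = AUD 6,663.34
AUD 6,663.34 ÷ 0.1331 = NOK 50,062.66

NOK 50,062.66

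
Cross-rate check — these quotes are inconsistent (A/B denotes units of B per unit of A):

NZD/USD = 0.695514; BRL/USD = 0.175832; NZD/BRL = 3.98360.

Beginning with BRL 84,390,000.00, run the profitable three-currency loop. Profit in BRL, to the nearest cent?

Profitable loop is BRL → USD → NZD → BRL:
BRL 84,390,000.00 × 0.175832 = USD 14,838,462.48
USD 14,838,462.48 ÷ 0.695514 = NZD 21,334,527.39
NZD 21,334,527.39 × 3.98360 = BRL 84,988,223.29
Profit = BRL 84,988,223.29 − BRL 84,390,000.00

Profit: BRL 598,223.29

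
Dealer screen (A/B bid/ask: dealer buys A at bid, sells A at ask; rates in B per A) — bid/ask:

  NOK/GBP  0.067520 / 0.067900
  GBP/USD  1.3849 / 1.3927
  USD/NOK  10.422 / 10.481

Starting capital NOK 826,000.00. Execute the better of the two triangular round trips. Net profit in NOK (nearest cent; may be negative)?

Best loop NOK → USD → GBP → NOK:
NOK 826,000.00 ÷ 10.481 (buy USD at ask) = USD 78,809.27
USD 78,809.27 ÷ 1.3927 (buy GBP at ask) = GBP 56,587.40
GBP 56,587.40 ÷ 0.067900 (buy NOK at ask) = NOK 833,393.25

Net profit: NOK 7,393.25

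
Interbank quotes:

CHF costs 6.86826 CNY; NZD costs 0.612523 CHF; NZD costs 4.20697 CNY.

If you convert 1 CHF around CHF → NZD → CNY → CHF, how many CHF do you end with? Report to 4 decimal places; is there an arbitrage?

1.0000 (no arbitrage)

Around CHF → NZD → CNY → CHF: 1 ÷ 0.612523 × 4.20697 ÷ 6.86826 = 1.000001
Product ≈ 1 (deviation 0.000%, within rounding noise).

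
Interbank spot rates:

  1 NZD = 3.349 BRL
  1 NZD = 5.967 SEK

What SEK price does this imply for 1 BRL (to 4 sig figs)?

1 BRL ÷ 3.349 = 0.298597 NZD
0.298597 NZD × 5.967 = 1.78173 SEK

BRL/SEK = 1.782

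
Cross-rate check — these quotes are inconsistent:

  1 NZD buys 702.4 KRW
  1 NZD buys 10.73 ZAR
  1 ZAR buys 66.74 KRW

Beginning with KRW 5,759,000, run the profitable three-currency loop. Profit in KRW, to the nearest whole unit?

Profitable loop is KRW → NZD → ZAR → KRW:
KRW 5,759,000 ÷ 702.4 = NZD 8,199.03
NZD 8,199.03 × 10.73 = ZAR 87,975.61
ZAR 87,975.61 × 66.74 = KRW 5,871,492
Profit = KRW 5,871,492 − KRW 5,759,000

Profit: KRW 112,492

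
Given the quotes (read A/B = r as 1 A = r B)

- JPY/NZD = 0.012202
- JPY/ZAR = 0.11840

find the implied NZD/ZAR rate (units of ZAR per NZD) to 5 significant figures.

1 NZD ÷ 0.012202 = 81.9538 JPY
81.9538 JPY × 0.11840 = 9.70333 ZAR

NZD/ZAR = 9.7033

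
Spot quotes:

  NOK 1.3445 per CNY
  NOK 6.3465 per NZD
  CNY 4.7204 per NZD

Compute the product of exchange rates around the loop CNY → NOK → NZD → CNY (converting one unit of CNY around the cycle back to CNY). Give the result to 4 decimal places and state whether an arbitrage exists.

1.0000 (no arbitrage)

Around CNY → NOK → NZD → CNY: 1 × 1.3445 ÷ 6.3465 × 4.7204 = 1.000012
Product ≈ 1 (deviation 0.001%, within rounding noise).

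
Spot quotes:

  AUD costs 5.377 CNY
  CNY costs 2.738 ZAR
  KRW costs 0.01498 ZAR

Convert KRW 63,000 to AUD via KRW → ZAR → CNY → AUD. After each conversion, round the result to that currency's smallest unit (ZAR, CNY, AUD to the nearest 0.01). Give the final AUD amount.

AUD 64.10

KRW 63,000 × 0.01498 = ZAR 943.74
ZAR 943.74 ÷ 2.738 = CNY 344.68
CNY 344.68 ÷ 5.377 = AUD 64.10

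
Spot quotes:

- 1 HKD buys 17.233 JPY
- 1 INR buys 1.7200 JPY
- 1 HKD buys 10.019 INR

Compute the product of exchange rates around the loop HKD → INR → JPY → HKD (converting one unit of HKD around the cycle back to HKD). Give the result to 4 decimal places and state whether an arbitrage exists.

Around HKD → INR → JPY → HKD: 1 × 10.019 × 1.7200 ÷ 17.233 = 0.999981
Product ≈ 1 (deviation 0.002%, within rounding noise).

1.0000 (no arbitrage)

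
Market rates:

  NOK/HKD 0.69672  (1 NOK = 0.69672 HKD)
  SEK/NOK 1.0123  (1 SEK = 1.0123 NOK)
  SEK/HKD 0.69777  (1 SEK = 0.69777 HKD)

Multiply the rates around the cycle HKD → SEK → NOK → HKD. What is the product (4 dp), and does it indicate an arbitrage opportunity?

1.0108 (arbitrage exists)

Around HKD → SEK → NOK → HKD: 1 ÷ 0.69777 × 1.0123 × 0.69672 = 1.010777
Product > 1; profitable direction is HKD → SEK → NOK → HKD.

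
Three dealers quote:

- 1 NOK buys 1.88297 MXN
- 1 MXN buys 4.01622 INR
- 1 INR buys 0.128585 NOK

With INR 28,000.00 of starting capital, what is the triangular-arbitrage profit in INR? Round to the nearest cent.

Profitable loop is INR → MXN → NOK → INR:
INR 28,000.00 ÷ 4.01622 = MXN 6,971.73
MXN 6,971.73 ÷ 1.88297 = NOK 3,702.52
NOK 3,702.52 ÷ 0.128585 = INR 28,794.32
Profit = INR 28,794.32 − INR 28,000.00

Profit: INR 794.32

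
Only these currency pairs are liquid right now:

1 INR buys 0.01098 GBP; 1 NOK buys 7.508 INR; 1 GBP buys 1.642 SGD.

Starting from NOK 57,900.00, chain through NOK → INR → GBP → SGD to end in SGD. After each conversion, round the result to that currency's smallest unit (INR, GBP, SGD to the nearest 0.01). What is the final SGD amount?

NOK 57,900.00 × 7.508 = INR 434,713.20
INR 434,713.20 × 0.01098 = GBP 4,773.15
GBP 4,773.15 × 1.642 = SGD 7,837.51

SGD 7,837.51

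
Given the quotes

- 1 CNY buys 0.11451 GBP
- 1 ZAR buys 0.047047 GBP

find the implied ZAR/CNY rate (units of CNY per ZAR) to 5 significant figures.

ZAR/CNY = 0.41085

1 ZAR × 0.047047 = 0.047047 GBP
0.047047 GBP ÷ 0.11451 = 0.410855 CNY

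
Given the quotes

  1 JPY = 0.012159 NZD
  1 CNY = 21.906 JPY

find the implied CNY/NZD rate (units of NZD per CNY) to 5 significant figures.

CNY/NZD = 0.26636

1 CNY × 21.906 = 21.906 JPY
21.906 JPY × 0.012159 = 0.266355 NZD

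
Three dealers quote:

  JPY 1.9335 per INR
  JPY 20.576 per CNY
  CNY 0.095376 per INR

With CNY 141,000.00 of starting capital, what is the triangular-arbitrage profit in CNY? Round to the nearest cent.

Profit: CNY 2,111.65

Profitable loop is CNY → JPY → INR → CNY:
CNY 141,000.00 × 20.576 = JPY 2,901,216
JPY 2,901,216 ÷ 1.9335 = INR 1,500,499.61
INR 1,500,499.61 × 0.095376 = CNY 143,111.65
Profit = CNY 143,111.65 − CNY 141,000.00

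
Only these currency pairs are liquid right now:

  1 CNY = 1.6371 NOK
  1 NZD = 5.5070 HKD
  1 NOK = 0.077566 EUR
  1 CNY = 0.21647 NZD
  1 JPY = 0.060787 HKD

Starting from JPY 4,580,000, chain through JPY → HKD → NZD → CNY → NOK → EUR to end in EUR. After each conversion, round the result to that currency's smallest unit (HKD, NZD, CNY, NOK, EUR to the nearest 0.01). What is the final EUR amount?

EUR 29,655.82

JPY 4,580,000 × 0.060787 = HKD 278,404.46
HKD 278,404.46 ÷ 5.5070 = NZD 50,554.65
NZD 50,554.65 ÷ 0.21647 = CNY 233,541.14
CNY 233,541.14 × 1.6371 = NOK 382,330.20
NOK 382,330.20 × 0.077566 = EUR 29,655.82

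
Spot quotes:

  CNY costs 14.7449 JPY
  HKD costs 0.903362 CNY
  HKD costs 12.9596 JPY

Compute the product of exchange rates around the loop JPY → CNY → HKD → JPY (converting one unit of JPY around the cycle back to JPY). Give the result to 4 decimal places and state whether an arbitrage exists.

Around JPY → CNY → HKD → JPY: 1 ÷ 14.7449 ÷ 0.903362 × 12.9596 = 0.972944
Product < 1; profitable direction is JPY → HKD → CNY → JPY.

0.9729 (arbitrage exists)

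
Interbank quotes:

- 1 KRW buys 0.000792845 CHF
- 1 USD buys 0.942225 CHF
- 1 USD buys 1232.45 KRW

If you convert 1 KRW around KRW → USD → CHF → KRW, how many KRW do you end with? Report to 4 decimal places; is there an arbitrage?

Around KRW → USD → CHF → KRW: 1 ÷ 1232.45 × 0.942225 ÷ 0.000792845 = 0.964266
Product < 1; profitable direction is KRW → CHF → USD → KRW.

0.9643 (arbitrage exists)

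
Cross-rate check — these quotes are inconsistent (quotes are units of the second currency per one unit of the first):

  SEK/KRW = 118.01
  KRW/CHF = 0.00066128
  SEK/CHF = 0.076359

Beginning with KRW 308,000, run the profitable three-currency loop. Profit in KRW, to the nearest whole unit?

Profit: KRW 6,771

Profitable loop is KRW → CHF → SEK → KRW:
KRW 308,000 × 0.00066128 = CHF 203.67
CHF 203.67 ÷ 0.076359 = SEK 2,667.32
SEK 2,667.32 × 118.01 = KRW 314,771
Profit = KRW 314,771 − KRW 308,000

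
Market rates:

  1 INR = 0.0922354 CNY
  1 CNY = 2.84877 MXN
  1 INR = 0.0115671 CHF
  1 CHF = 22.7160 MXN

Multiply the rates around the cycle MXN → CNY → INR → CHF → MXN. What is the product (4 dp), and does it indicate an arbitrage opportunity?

1.0000 (no arbitrage)

Around MXN → CNY → INR → CHF → MXN: 1 ÷ 2.84877 ÷ 0.0922354 × 0.0115671 × 22.7160 = 1.000003
Product ≈ 1 (deviation 0.000%, within rounding noise).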